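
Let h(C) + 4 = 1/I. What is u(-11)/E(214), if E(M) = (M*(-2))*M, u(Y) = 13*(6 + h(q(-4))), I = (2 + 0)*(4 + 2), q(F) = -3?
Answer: -325/1099104 ≈ -0.00029570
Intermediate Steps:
I = 12 (I = 2*6 = 12)
h(C) = -47/12 (h(C) = -4 + 1/12 = -47/12)
u(Y) = 325/12 (u(Y) = 13*(6 - 47/12) = 13*(25/12) = 325/12)
E(M) = -2*M² (E(M) = (-2*M)*M = -2*M²)
u(-11)/E(214) = 325/(12*((-2*214²))) = 325/(12*((-2*45796))) = (325/12)/(-91592) = (325/12)*(-1/91592) = -325/1099104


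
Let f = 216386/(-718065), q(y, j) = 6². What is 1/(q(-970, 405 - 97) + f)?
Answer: 718065/25633954 ≈ 0.028012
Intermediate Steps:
q(y, j) = 36
f = -216386/718065 (f = 216386*(-1/718065) = -216386/718065 ≈ -0.30135)
1/(q(-970, 405 - 97) + f) = 1/(36 - 216386/718065) = 1/(25633954/718065) = 718065/25633954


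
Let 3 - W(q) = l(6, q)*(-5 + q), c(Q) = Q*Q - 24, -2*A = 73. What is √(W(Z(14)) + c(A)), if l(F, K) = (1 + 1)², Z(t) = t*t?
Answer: √2189/2 ≈ 23.393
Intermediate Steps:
A = -73/2 (A = -½*73 = -73/2 ≈ -36.500)
Z(t) = t²
l(F, K) = 4 (l(F, K) = 2² = 4)
c(Q) = -24 + Q² (c(Q) = Q² - 24 = -24 + Q²)
W(q) = 23 - 4*q (W(q) = 3 - 4*(-5 + q) = 3 - (-20 + 4*q) = 3 + (20 - 4*q) = 23 - 4*q)
√(W(Z(14)) + c(A)) = √((23 - 4*14²) + (-24 + (-73/2)²)) = √((23 - 4*196) + (-24 + 5329/4)) = √((23 - 784) + 5233/4) = √(-761 + 5233/4) = √(2189/4) = √2189/2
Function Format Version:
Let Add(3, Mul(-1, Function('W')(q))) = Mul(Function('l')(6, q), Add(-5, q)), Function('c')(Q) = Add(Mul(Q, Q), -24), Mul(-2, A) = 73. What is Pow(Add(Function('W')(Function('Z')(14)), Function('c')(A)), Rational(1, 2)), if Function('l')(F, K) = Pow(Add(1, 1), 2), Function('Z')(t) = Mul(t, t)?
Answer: Mul(Rational(1, 2), Pow(2189, Rational(1, 2))) ≈ 23.393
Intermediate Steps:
A = Rational(-73, 2) (A = Mul(Rational(-1, 2), 73) = Rational(-73, 2) ≈ -36.500)
Function('Z')(t) = Pow(t, 2)
Function('l')(F, K) = 4 (Function('l')(F, K) = Pow(2, 2) = 4)
Function('c')(Q) = Add(-24, Pow(Q, 2)) (Function('c')(Q) = Add(Pow(Q, 2), -24) = Add(-24, Pow(Q, 2)))
Function('W')(q) = Add(23, Mul(-4, q)) (Function('W')(q) = Add(3, Mul(-1, Mul(4, Add(-5, q)))) = Add(3, Mul(-1, Add(-20, Mul(4, q)))) = Add(3, Add(20, Mul(-4, q))) = Add(23, Mul(-4, q)))
Pow(Add(Function('W')(Function('Z')(14)), Function('c')(A)), Rational(1, 2)) = Pow(Add(Add(23, Mul(-4, Pow(14, 2))), Add(-24, Pow(Rational(-73, 2), 2))), Rational(1, 2)) = Pow(Add(Add(23, Mul(-4, 196)), Add(-24, Rational(5329, 4))), Rational(1, 2)) = Pow(Add(Add(23, -784), Rational(5233, 4)), Rational(1, 2)) = Pow(Add(-761, Rational(5233, 4)), Rational(1, 2)) = Pow(Rational(2189, 4), Rational(1, 2)) = Mul(Rational(1, 2), Pow(2189, Rational(1, 2)))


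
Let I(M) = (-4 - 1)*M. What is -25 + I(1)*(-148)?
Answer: 715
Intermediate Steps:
I(M) = -5*M
-25 + I(1)*(-148) = -25 - 5*1*(-148) = -25 - 5*(-148) = -25 + 740 = 715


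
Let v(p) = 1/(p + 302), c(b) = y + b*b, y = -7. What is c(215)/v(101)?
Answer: 18625854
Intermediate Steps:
c(b) = -7 + b² (c(b) = -7 + b*b = -7 + b²)
v(p) = 1/(302 + p)
c(215)/v(101) = (-7 + 215²)/(1/(302 + 101)) = (-7 + 46225)/(1/403) = 46218/(1/403) = 46218*403 = 18625854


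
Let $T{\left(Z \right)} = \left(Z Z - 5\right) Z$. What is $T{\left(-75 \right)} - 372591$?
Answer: $-794091$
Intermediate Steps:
$T{\left(Z \right)} = Z \left(-5 + Z^{2}\right)$ ($T{\left(Z \right)} = \left(Z^{2} - 5\right) Z = \left(-5 + Z^{2}\right) Z = Z \left(-5 + Z^{2}\right)$)
$T{\left(-75 \right)} - 372591 = - 75 \left(-5 + \left(-75\right)^{2}\right) - 372591 = - 75 \left(-5 + 5625\right) - 372591 = \left(-75\right) 5620 - 372591 = -421500 - 372591 = -794091$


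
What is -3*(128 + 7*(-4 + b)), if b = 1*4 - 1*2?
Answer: -342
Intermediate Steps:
b = 2 (b = 4 - 2 = 2)
-3*(128 + 7*(-4 + b)) = -3*(128 + 7*(-4 + 2)) = -3*(128 + 7*(-2)) = -3*(128 - 14) = -3*114 = -342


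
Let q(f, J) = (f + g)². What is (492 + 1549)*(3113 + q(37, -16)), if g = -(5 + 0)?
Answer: 8443617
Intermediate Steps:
g = -5 (g = -1*5 = -5)
q(f, J) = (-5 + f)² (q(f, J) = (f - 5)² = (-5 + f)²)
(492 + 1549)*(3113 + q(37, -16)) = (492 + 1549)*(3113 + (-5 + 37)²) = 2041*(3113 + 32²) = 2041*(3113 + 1024) = 2041*4137 = 8443617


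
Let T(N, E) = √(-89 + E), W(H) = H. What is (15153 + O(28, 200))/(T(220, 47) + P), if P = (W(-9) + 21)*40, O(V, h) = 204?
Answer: 1228560/38407 - 5119*I*√42/76814 ≈ 31.988 - 0.43189*I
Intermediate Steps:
P = 480 (P = (-9 + 21)*40 = 12*40 = 480)
(15153 + O(28, 200))/(T(220, 47) + P) = (15153 + 204)/(√(-89 + 47) + 480) = 15357/(√(-42) + 480) = 15357/(I*√42 + 480) = 15357/(480 + I*√42)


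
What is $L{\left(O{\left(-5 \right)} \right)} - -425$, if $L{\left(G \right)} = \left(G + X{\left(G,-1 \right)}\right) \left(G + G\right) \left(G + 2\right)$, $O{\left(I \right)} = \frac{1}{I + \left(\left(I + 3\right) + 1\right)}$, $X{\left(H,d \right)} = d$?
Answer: $\frac{45977}{108} \approx 425.71$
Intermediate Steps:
$O{\left(I \right)} = \frac{1}{4 + 2 I}$ ($O{\left(I \right)} = \frac{1}{I + \left(\left(3 + I\right) + 1\right)} = \frac{1}{I + \left(4 + I\right)} = \frac{1}{4 + 2 I}$)
$L{\left(G \right)} = 2 G \left(-1 + G\right) \left(2 + G\right)$ ($L{\left(G \right)} = \left(G - 1\right) \left(G + G\right) \left(G + 2\right) = \left(-1 + G\right) 2 G \left(2 + G\right) = 2 G \left(-1 + G\right) \left(2 + G\right)$)
$L{\left(O{\left(-5 \right)} \right)} - -425 = 2 \frac{1}{2 \left(2 - 5\right)} \left(-2 + \frac{1}{2 \left(2 - 5\right)} + \left(\frac{1}{2 \left(2 - 5\right)}\right)^{2}\right) - -425 = 2 \frac{1}{2 \left(-3\right)} \left(-2 + \frac{1}{2 \left(-3\right)} + \left(\frac{1}{2 \left(-3\right)}\right)^{2}\right) + 425 = 2 \cdot \frac{1}{2} \left(- \frac{1}{3}\right) \left(-2 + \frac{1}{2} \left(- \frac{1}{3}\right) + \left(\frac{1}{2} \left(- \frac{1}{3}\right)\right)^{2}\right) + 425 = 2 \left(- \frac{1}{6}\right) \left(-2 - \frac{1}{6} + \left(- \frac{1}{6}\right)^{2}\right) + 425 = 2 \left(- \frac{1}{6}\right) \left(-2 - \frac{1}{6} + \frac{1}{36}\right) + 425 = 2 \left(- \frac{1}{6}\right) \left(- \frac{77}{36}\right) + 425 = \frac{77}{108} + 425 = \frac{45977}{108}$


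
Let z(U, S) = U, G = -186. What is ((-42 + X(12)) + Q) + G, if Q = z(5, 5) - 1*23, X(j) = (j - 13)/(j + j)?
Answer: -5905/24 ≈ -246.04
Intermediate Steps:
X(j) = (-13 + j)/(2*j) (X(j) = (-13 + j)/((2*j)) = (-13 + j)*(1/(2*j)) = (-13 + j)/(2*j))
Q = -18 (Q = 5 - 1*23 = 5 - 23 = -18)
((-42 + X(12)) + Q) + G = ((-42 + (½)*(-13 + 12)/12) - 18) - 186 = ((-42 + (½)*(1/12)*(-1)) - 18) - 186 = ((-42 - 1/24) - 18) - 186 = (-1009/24 - 18) - 186 = -1441/24 - 186 = -5905/24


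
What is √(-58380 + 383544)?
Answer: 14*√1659 ≈ 570.23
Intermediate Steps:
√(-58380 + 383544) = √325164 = 14*√1659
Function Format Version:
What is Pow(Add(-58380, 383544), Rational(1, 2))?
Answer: Mul(14, Pow(1659, Rational(1, 2))) ≈ 570.23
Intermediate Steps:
Pow(Add(-58380, 383544), Rational(1, 2)) = Pow(325164, Rational(1, 2)) = Mul(14, Pow(1659, Rational(1, 2)))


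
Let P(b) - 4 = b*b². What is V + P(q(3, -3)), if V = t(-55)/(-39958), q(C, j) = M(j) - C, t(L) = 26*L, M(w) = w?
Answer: -4234833/19979 ≈ -211.96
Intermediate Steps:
q(C, j) = j - C
P(b) = 4 + b³ (P(b) = 4 + b*b² = 4 + b³)
V = 715/19979 (V = (26*(-55))/(-39958) = -1430*(-1/39958) = 715/19979 ≈ 0.035788)
V + P(q(3, -3)) = 715/19979 + (4 + (-3 - 1*3)³) = 715/19979 + (4 + (-3 - 3)³) = 715/19979 + (4 + (-6)³) = 715/19979 + (4 - 216) = 715/19979 - 212 = -4234833/19979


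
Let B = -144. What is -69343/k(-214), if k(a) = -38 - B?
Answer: -69343/106 ≈ -654.18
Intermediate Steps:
k(a) = 106 (k(a) = -38 - 1*(-144) = -38 + 144 = 106)
-69343/k(-214) = -69343/106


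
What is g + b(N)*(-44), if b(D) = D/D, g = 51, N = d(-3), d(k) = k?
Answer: 7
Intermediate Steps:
N = -3
b(D) = 1
g + b(N)*(-44) = 51 + 1*(-44) = 51 - 44 = 7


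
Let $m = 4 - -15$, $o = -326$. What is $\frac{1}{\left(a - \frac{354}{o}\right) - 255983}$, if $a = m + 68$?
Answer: $- \frac{163}{41710871} \approx -3.9079 \cdot 10^{-6}$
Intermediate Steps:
$m = 19$ ($m = 4 + 15 = 19$)
$a = 87$ ($a = 19 + 68 = 87$)
$\frac{1}{\left(a - \frac{354}{o}\right) - 255983} = \frac{1}{\left(87 - \frac{354}{-326}\right) - 255983} = \frac{1}{\left(87 - - \frac{177}{163}\right) - 255983} = \frac{1}{\left(87 + \frac{177}{163}\right) - 255983} = \frac{1}{\frac{14358}{163} - 255983} = \frac{1}{- \frac{41710871}{163}} = - \frac{163}{41710871}$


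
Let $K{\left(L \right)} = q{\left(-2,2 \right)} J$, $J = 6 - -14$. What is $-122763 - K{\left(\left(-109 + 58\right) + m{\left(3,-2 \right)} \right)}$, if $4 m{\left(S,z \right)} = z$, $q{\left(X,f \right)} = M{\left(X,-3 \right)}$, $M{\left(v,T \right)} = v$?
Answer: $-122723$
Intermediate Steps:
$q{\left(X,f \right)} = X$
$m{\left(S,z \right)} = \frac{z}{4}$
$J = 20$ ($J = 6 + 14 = 20$)
$K{\left(L \right)} = -40$ ($K{\left(L \right)} = \left(-2\right) 20 = -40$)
$-122763 - K{\left(\left(-109 + 58\right) + m{\left(3,-2 \right)} \right)} = -122763 - -40 = -122763 + 40 = -122723$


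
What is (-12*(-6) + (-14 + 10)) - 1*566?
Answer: -498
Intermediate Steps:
(-12*(-6) + (-14 + 10)) - 1*566 = (72 - 4) - 566 = 68 - 566 = -498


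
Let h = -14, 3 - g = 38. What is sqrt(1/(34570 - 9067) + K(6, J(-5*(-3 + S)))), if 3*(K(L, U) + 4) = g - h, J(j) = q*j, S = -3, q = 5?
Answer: 2*I*sqrt(1788601899)/25503 ≈ 3.3166*I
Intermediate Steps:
g = -35 (g = 3 - 1*38 = 3 - 38 = -35)
J(j) = 5*j
K(L, U) = -11 (K(L, U) = -4 + (-35 - 1*(-14))/3 = -4 + (-35 + 14)/3 = -4 + (1/3)*(-21) = -4 - 7 = -11)
sqrt(1/(34570 - 9067) + K(6, J(-5*(-3 + S)))) = sqrt(1/(34570 - 9067) - 11) = sqrt(1/25503 - 11) = sqrt(-280532/25503) = 2*I*sqrt(1788601899)/25503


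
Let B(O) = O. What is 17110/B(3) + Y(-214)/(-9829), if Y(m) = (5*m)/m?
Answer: 168174175/29487 ≈ 5703.3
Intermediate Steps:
Y(m) = 5
17110/B(3) + Y(-214)/(-9829) = 17110/3 + 5/(-9829) = 17110*(⅓) + 5*(-1/9829) = 17110/3 - 5/9829 = 168174175/29487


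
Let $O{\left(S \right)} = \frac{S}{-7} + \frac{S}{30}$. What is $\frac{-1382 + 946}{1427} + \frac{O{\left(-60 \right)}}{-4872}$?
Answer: $- \frac{7467493}{24333204} \approx -0.30688$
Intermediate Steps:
$O{\left(S \right)} = - \frac{23 S}{210}$ ($O{\left(S \right)} = S \left(- \frac{1}{7}\right) + S \frac{1}{30} = - \frac{S}{7} + \frac{S}{30} = - \frac{23 S}{210}$)
$\frac{-1382 + 946}{1427} + \frac{O{\left(-60 \right)}}{-4872} = \frac{-1382 + 946}{1427} + \frac{\left(- \frac{23}{210}\right) \left(-60\right)}{-4872} = \left(-436\right) \frac{1}{1427} + \frac{46}{7} \left(- \frac{1}{4872}\right) = - \frac{436}{1427} - \frac{23}{17052} = - \frac{7467493}{24333204}$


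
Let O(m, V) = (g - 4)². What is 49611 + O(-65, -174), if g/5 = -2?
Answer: 49807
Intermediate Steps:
g = -10 (g = 5*(-2) = -10)
O(m, V) = 196 (O(m, V) = (-10 - 4)² = (-14)² = 196)
49611 + O(-65, -174) = 49611 + 196 = 49807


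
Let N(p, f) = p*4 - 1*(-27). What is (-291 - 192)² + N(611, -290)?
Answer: 235760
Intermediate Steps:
N(p, f) = 27 + 4*p (N(p, f) = 4*p + 27 = 27 + 4*p)
(-291 - 192)² + N(611, -290) = (-291 - 192)² + (27 + 4*611) = (-483)² + (27 + 2444) = 233289 + 2471 = 235760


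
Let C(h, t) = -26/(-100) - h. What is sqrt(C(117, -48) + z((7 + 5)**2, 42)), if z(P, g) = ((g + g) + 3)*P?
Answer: sqrt(1241126)/10 ≈ 111.41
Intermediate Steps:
C(h, t) = 13/50 - h (C(h, t) = -26*(-1/100) - h = 13/50 - h)
z(P, g) = P*(3 + 2*g) (z(P, g) = (2*g + 3)*P = (3 + 2*g)*P = P*(3 + 2*g))
sqrt(C(117, -48) + z((7 + 5)**2, 42)) = sqrt((13/50 - 1*117) + (7 + 5)**2*(3 + 2*42)) = sqrt((13/50 - 117) + 12**2*(3 + 84)) = sqrt(-5837/50 + 144*87) = sqrt(-5837/50 + 12528) = sqrt(620563/50) = sqrt(1241126)/10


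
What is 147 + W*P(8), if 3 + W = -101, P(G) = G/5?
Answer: -97/5 ≈ -19.400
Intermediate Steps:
P(G) = G/5 (P(G) = G*(⅕) = G/5)
W = -104 (W = -3 - 101 = -104)
147 + W*P(8) = 147 - 104*8/5 = 147 - 832/5 = -97/5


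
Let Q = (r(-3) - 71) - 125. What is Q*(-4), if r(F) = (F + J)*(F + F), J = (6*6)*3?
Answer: 3304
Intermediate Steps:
J = 108 (J = 36*3 = 108)
r(F) = 2*F*(108 + F) (r(F) = (F + 108)*(F + F) = (108 + F)*(2*F) = 2*F*(108 + F))
Q = -826 (Q = (2*(-3)*(108 - 3) - 71) - 125 = (2*(-3)*105 - 71) - 125 = (-630 - 71) - 125 = -701 - 125 = -826)
Q*(-4) = -826*(-4) = 3304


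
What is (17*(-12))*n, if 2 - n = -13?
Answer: -3060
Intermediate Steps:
n = 15 (n = 2 - 1*(-13) = 2 + 13 = 15)
(17*(-12))*n = (17*(-12))*15 = -204*15 = -3060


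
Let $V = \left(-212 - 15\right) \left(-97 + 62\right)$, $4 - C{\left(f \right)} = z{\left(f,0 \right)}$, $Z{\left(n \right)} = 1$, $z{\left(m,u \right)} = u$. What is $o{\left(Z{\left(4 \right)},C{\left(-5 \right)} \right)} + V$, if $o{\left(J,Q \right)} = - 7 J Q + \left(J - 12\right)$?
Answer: $7906$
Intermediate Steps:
$C{\left(f \right)} = 4$ ($C{\left(f \right)} = 4 - 0 = 4 + 0 = 4$)
$V = 7945$ ($V = \left(-227\right) \left(-35\right) = 7945$)
$o{\left(J,Q \right)} = -12 + J - 7 J Q$ ($o{\left(J,Q \right)} = - 7 J Q + \left(-12 + J\right) = -12 + J - 7 J Q$)
$o{\left(Z{\left(4 \right)},C{\left(-5 \right)} \right)} + V = \left(-12 + 1 - 7 \cdot 4\right) + 7945 = \left(-12 + 1 - 28\right) + 7945 = -39 + 7945 = 7906$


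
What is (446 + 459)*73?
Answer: 66065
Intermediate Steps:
(446 + 459)*73 = 905*73 = 66065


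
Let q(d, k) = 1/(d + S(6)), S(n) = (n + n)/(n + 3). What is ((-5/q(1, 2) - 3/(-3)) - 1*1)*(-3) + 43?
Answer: 78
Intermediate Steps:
S(n) = 2*n/(3 + n) (S(n) = (2*n)/(3 + n) = 2*n/(3 + n))
q(d, k) = 1/(4/3 + d) (q(d, k) = 1/(d + 2*6/(3 + 6)) = 1/(d + 2*6/9) = 1/(d + 2*6*(⅑)) = 1/(d + 4/3) = 1/(4/3 + d))
((-5/q(1, 2) - 3/(-3)) - 1*1)*(-3) + 43 = ((-5/(3/(4 + 3*1)) - 3/(-3)) - 1*1)*(-3) + 43 = ((-5/(3/(4 + 3)) - 3*(-⅓)) - 1)*(-3) + 43 = ((-5/(3/7) + 1) - 1)*(-3) + 43 = ((-5/(3*(⅐)) + 1) - 1)*(-3) + 43 = ((-5/3/7 + 1) - 1)*(-3) + 43 = ((-5*7/3 + 1) - 1)*(-3) + 43 = ((-35/3 + 1) - 1)*(-3) + 43 = (-32/3 - 1)*(-3) + 43 = -35/3*(-3) + 43 = 35 + 43 = 78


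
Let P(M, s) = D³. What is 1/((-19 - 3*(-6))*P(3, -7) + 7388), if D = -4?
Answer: 1/7452 ≈ 0.00013419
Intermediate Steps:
P(M, s) = -64 (P(M, s) = (-4)³ = -64)
1/((-19 - 3*(-6))*P(3, -7) + 7388) = 1/((-19 - 3*(-6))*(-64) + 7388) = 1/((-19 + 18)*(-64) + 7388) = 1/(-1*(-64) + 7388) = 1/(64 + 7388) = 1/7452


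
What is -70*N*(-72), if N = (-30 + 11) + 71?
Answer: 262080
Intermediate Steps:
N = 52 (N = -19 + 71 = 52)
-70*N*(-72) = -70*52*(-72) = -3640*(-72) = 262080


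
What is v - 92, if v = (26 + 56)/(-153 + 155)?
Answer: -51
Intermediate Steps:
v = 41 (v = 82/2 = 82*(1/2) = 41)
v - 92 = 41 - 92 = -51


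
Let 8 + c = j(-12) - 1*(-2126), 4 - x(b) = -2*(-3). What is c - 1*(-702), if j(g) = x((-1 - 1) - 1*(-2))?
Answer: 2818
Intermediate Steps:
x(b) = -2 (x(b) = 4 - (-2)*(-3) = 4 - 1*6 = 4 - 6 = -2)
j(g) = -2
c = 2116 (c = -8 + (-2 - 1*(-2126)) = -8 + (-2 + 2126) = -8 + 2124 = 2116)
c - 1*(-702) = 2116 - 1*(-702) = 2116 + 702 = 2818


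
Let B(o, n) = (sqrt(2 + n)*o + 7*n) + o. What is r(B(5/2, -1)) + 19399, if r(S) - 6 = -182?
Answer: 19223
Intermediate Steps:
B(o, n) = o + 7*n + o*sqrt(2 + n) (B(o, n) = (o*sqrt(2 + n) + 7*n) + o = (7*n + o*sqrt(2 + n)) + o = o + 7*n + o*sqrt(2 + n))
r(S) = -176 (r(S) = 6 - 182 = -176)
r(B(5/2, -1)) + 19399 = -176 + 19399 = 19223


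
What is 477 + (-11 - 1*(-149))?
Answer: 615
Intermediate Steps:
477 + (-11 - 1*(-149)) = 477 + (-11 + 149) = 477 + 138 = 615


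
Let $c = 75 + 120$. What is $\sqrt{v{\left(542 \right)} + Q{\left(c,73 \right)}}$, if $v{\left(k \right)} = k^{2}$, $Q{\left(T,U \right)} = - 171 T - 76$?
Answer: $3 \sqrt{28927} \approx 510.24$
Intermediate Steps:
$c = 195$
$Q{\left(T,U \right)} = -76 - 171 T$
$\sqrt{v{\left(542 \right)} + Q{\left(c,73 \right)}} = \sqrt{542^{2} - 33421} = \sqrt{293764 - 33421} = \sqrt{260343} = 3 \sqrt{28927}$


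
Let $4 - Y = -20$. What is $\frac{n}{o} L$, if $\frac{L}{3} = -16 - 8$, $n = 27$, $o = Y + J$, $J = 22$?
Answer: $- \frac{972}{23} \approx -42.261$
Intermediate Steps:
$Y = 24$ ($Y = 4 - -20 = 4 + 20 = 24$)
$o = 46$ ($o = 24 + 22 = 46$)
$L = -72$ ($L = 3 \left(-16 - 8\right) = 3 \left(-24\right) = -72$)
$\frac{n}{o} L = \frac{1}{46} \cdot 27 \left(-72\right) = \frac{27}{46} \left(-72\right) = - \frac{972}{23}$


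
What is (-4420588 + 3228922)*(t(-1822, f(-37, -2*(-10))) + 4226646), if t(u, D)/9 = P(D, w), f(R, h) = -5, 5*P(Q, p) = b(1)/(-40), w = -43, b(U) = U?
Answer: -503675027861103/100 ≈ -5.0367e+12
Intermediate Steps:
P(Q, p) = -1/200 (P(Q, p) = (1/(-40))/5 = (1*(-1/40))/5 = (1/5)*(-1/40) = -1/200)
t(u, D) = -9/200 (t(u, D) = 9*(-1/200) = -9/200)
(-4420588 + 3228922)*(t(-1822, f(-37, -2*(-10))) + 4226646) = (-4420588 + 3228922)*(-9/200 + 4226646) = -1191666*845329191/200 = -503675027861103/100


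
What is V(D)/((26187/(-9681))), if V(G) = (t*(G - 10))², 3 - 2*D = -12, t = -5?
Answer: -288125/4988 ≈ -57.764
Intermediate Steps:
D = 15/2 (D = 3/2 - ½*(-12) = 3/2 + 6 = 15/2 ≈ 7.5000)
V(G) = (50 - 5*G)² (V(G) = (-5*(G - 10))² = (-5*(-10 + G))² = (50 - 5*G)²)
V(D)/((26187/(-9681))) = (25*(-10 + 15/2)²)/((26187/(-9681))) = (25*(-5/2)²)/((26187*(-1/9681))) = (25*(25/4))/(-1247/461) = (625/4)*(-461/1247) = -288125/4988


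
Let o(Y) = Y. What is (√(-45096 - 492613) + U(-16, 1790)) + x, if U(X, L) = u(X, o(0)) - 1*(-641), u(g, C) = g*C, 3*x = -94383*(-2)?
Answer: 63563 + I*√537709 ≈ 63563.0 + 733.29*I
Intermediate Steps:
x = 62922 (x = (-94383*(-2))/3 = (⅓)*188766 = 62922)
u(g, C) = C*g
U(X, L) = 641 (U(X, L) = 0*X - 1*(-641) = 0 + 641 = 641)
(√(-45096 - 492613) + U(-16, 1790)) + x = (√(-45096 - 492613) + 641) + 62922 = (√(-537709) + 641) + 62922 = (I*√537709 + 641) + 62922 = (641 + I*√537709) + 62922 = 63563 + I*√537709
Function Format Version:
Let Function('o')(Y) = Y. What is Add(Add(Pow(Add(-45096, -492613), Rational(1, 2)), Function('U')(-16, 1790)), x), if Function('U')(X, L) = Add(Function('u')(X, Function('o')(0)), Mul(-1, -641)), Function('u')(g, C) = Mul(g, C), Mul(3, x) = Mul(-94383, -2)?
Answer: Add(63563, Mul(I, Pow(537709, Rational(1, 2)))) ≈ Add(63563., Mul(733.29, I))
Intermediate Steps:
x = 62922 (x = Mul(Rational(1, 3), Mul(-94383, -2)) = Mul(Rational(1, 3), 188766) = 62922)
Function('u')(g, C) = Mul(C, g)
Function('U')(X, L) = 641 (Function('U')(X, L) = Add(Mul(0, X), Mul(-1, -641)) = Add(0, 641) = 641)
Add(Add(Pow(Add(-45096, -492613), Rational(1, 2)), Function('U')(-16, 1790)), x) = Add(Add(Pow(Add(-45096, -492613), Rational(1, 2)), 641), 62922) = Add(Add(Pow(-537709, Rational(1, 2)), 641), 62922) = Add(Add(Mul(I, Pow(537709, Rational(1, 2))), 641), 62922) = Add(Add(641, Mul(I, Pow(537709, Rational(1, 2)))), 62922) = Add(63563, Mul(I, Pow(537709, Rational(1, 2))))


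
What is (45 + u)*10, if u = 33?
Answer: 780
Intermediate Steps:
(45 + u)*10 = (45 + 33)*10 = 78*10 = 780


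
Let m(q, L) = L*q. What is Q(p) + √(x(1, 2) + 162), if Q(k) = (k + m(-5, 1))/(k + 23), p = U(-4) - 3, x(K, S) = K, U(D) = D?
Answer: -¾ + √163 ≈ 12.017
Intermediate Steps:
p = -7 (p = -4 - 3 = -7)
Q(k) = (-5 + k)/(23 + k) (Q(k) = (k + 1*(-5))/(k + 23) = (k - 5)/(23 + k) = (-5 + k)/(23 + k))
Q(p) + √(x(1, 2) + 162) = (-5 - 7)/(23 - 7) + √(1 + 162) = -12/16 + √163 = (1/16)*(-12) + √163 = -¾ + √163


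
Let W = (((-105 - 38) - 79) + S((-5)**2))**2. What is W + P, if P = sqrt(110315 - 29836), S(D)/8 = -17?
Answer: 128164 + sqrt(80479) ≈ 1.2845e+5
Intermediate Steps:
S(D) = -136 (S(D) = 8*(-17) = -136)
P = sqrt(80479) ≈ 283.69
W = 128164 (W = (((-105 - 38) - 79) - 136)**2 = ((-143 - 79) - 136)**2 = (-222 - 136)**2 = (-358)**2 = 128164)
W + P = 128164 + sqrt(80479)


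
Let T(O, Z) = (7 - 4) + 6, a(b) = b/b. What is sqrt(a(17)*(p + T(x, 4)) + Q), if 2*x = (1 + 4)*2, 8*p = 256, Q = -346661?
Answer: 2*I*sqrt(86655) ≈ 588.74*I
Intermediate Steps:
p = 32 (p = (1/8)*256 = 32)
a(b) = 1
x = 5 (x = ((1 + 4)*2)/2 = (5*2)/2 = (1/2)*10 = 5)
T(O, Z) = 9 (T(O, Z) = 3 + 6 = 9)
sqrt(a(17)*(p + T(x, 4)) + Q) = sqrt(1*(32 + 9) - 346661) = sqrt(1*41 - 346661) = sqrt(41 - 346661) = sqrt(-346620) = 2*I*sqrt(86655)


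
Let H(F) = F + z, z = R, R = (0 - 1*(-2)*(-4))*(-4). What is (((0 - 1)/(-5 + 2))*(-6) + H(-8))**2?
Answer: 484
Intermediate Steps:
R = 32 (R = (0 + 2*(-4))*(-4) = (0 - 8)*(-4) = -8*(-4) = 32)
z = 32
H(F) = 32 + F (H(F) = F + 32 = 32 + F)
(((0 - 1)/(-5 + 2))*(-6) + H(-8))**2 = (((0 - 1)/(-5 + 2))*(-6) + (32 - 8))**2 = (-1/(-3)*(-6) + 24)**2 = (-1*(-1/3)*(-6) + 24)**2 = ((1/3)*(-6) + 24)**2 = (-2 + 24)**2 = 22**2 = 484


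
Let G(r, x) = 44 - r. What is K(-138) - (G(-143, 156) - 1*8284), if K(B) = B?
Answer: 7959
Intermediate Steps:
K(-138) - (G(-143, 156) - 1*8284) = -138 - ((44 - 1*(-143)) - 1*8284) = -138 - ((44 + 143) - 8284) = -138 - (187 - 8284) = -138 - 1*(-8097) = -138 + 8097 = 7959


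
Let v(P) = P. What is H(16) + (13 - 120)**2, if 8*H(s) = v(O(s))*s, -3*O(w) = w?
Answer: 34315/3 ≈ 11438.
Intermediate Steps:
O(w) = -w/3
H(s) = -s**2/24 (H(s) = ((-s/3)*s)/8 = (-s**2/3)/8 = -s**2/24)
H(16) + (13 - 120)**2 = -1/24*16**2 + (13 - 120)**2 = -1/24*256 + (-107)**2 = -32/3 + 11449 = 34315/3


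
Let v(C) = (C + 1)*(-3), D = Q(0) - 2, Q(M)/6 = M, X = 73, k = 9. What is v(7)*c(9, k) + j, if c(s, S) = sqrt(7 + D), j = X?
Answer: 73 - 24*sqrt(5) ≈ 19.334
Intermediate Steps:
j = 73
Q(M) = 6*M
D = -2 (D = 6*0 - 2 = 0 - 2 = -2)
c(s, S) = sqrt(5) (c(s, S) = sqrt(7 - 2) = sqrt(5))
v(C) = -3 - 3*C (v(C) = (1 + C)*(-3) = -3 - 3*C)
v(7)*c(9, k) + j = (-3 - 3*7)*sqrt(5) + 73 = (-3 - 21)*sqrt(5) + 73 = -24*sqrt(5) + 73 = 73 - 24*sqrt(5)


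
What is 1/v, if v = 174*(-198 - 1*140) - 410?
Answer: -1/59222 ≈ -1.6886e-5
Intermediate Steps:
v = -59222 (v = 174*(-198 - 140) - 410 = 174*(-338) - 410 = -58812 - 410 = -59222)
1/v = 1/(-59222) = -1/59222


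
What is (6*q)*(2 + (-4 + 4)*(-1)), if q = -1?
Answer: -12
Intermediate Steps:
(6*q)*(2 + (-4 + 4)*(-1)) = (6*(-1))*(2 + (-4 + 4)*(-1)) = -6*(2 + 0*(-1)) = -6*(2 + 0) = -6*2 = -12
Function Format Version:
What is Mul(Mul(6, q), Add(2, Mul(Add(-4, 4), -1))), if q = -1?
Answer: -12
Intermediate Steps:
Mul(Mul(6, q), Add(2, Mul(Add(-4, 4), -1))) = Mul(Mul(6, -1), Add(2, Mul(Add(-4, 4), -1))) = Mul(-6, Add(2, Mul(0, -1))) = Mul(-6, Add(2, 0)) = Mul(-6, 2) = -12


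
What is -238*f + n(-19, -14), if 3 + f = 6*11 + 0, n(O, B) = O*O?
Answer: -14633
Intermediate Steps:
n(O, B) = O**2
f = 63 (f = -3 + (6*11 + 0) = -3 + (66 + 0) = -3 + 66 = 63)
-238*f + n(-19, -14) = -238*63 + (-19)**2 = -14994 + 361 = -14633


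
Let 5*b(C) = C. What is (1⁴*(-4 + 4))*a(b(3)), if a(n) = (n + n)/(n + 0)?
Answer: 0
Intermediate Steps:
b(C) = C/5
a(n) = 2 (a(n) = (2*n)/n = 2)
(1⁴*(-4 + 4))*a(b(3)) = (1⁴*(-4 + 4))*2 = (1*0)*2 = 0*2 = 0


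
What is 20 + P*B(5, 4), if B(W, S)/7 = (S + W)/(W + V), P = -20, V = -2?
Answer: -400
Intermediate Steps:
B(W, S) = 7*(S + W)/(-2 + W) (B(W, S) = 7*((S + W)/(W - 2)) = 7*((S + W)/(-2 + W)) = 7*(S + W)/(-2 + W))
20 + P*B(5, 4) = 20 - 140*(4 + 5)/(-2 + 5) = 20 - 140*9/3 = 20 - 20*21 = 20 - 420 = -400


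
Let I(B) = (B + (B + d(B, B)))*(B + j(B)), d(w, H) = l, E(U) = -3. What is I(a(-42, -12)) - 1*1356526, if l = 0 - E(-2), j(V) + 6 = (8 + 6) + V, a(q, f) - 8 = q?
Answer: -1352626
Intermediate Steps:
a(q, f) = 8 + q
j(V) = 8 + V (j(V) = -6 + ((8 + 6) + V) = -6 + (14 + V) = 8 + V)
l = 3 (l = 0 - 1*(-3) = 0 + 3 = 3)
d(w, H) = 3
I(B) = (3 + 2*B)*(8 + 2*B) (I(B) = (B + (B + 3))*(B + (8 + B)) = (B + (3 + B))*(8 + 2*B) = (3 + 2*B)*(8 + 2*B))
I(a(-42, -12)) - 1*1356526 = (24 + 4*(8 - 42)² + 22*(8 - 42)) - 1*1356526 = (24 + 4*(-34)² + 22*(-34)) - 1356526 = (24 + 4*1156 - 748) - 1356526 = (24 + 4624 - 748) - 1356526 = 3900 - 1356526 = -1352626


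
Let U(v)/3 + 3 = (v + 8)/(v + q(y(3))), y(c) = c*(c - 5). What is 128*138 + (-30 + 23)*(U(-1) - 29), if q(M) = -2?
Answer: 17979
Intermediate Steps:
y(c) = c*(-5 + c)
U(v) = -9 + 3*(8 + v)/(-2 + v) (U(v) = -9 + 3*((v + 8)/(v - 2)) = -9 + 3*((8 + v)/(-2 + v)) = -9 + 3*(8 + v)/(-2 + v))
128*138 + (-30 + 23)*(U(-1) - 29) = 128*138 + (-30 + 23)*(6*(7 - 1*(-1))/(-2 - 1) - 29) = 17664 - 7*(6*(7 + 1)/(-3) - 29) = 17664 - 7*(6*(-⅓)*8 - 29) = 17664 - 7*(-16 - 29) = 17664 - 7*(-45) = 17664 + 315 = 17979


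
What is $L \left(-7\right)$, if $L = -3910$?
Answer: $27370$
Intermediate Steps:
$L \left(-7\right) = \left(-3910\right) \left(-7\right) = 27370$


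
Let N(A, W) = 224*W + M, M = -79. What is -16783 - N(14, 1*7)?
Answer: -18272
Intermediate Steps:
N(A, W) = -79 + 224*W (N(A, W) = 224*W - 79 = -79 + 224*W)
-16783 - N(14, 1*7) = -16783 - (-79 + 224*(1*7)) = -16783 - (-79 + 224*7) = -16783 - (-79 + 1568) = -16783 - 1*1489 = -16783 - 1489 = -18272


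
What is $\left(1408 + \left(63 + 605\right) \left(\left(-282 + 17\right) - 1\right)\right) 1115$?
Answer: $-196552200$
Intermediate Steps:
$\left(1408 + \left(63 + 605\right) \left(\left(-282 + 17\right) - 1\right)\right) 1115 = \left(1408 + 668 \left(-265 - 1\right)\right) 1115 = \left(1408 + 668 \left(-266\right)\right) 1115 = \left(1408 - 177688\right) 1115 = \left(-176280\right) 1115 = -196552200$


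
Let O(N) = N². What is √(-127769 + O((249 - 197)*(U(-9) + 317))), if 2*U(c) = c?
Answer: √263934731 ≈ 16246.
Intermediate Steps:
U(c) = c/2
√(-127769 + O((249 - 197)*(U(-9) + 317))) = √(-127769 + ((249 - 197)*((½)*(-9) + 317))²) = √(-127769 + (52*(-9/2 + 317))²) = √(-127769 + (52*(625/2))²) = √(-127769 + 16250²) = √(-127769 + 264062500) = √263934731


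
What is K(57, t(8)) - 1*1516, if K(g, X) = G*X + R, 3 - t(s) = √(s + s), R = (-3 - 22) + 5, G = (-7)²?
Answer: -1585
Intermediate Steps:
G = 49
R = -20 (R = -25 + 5 = -20)
t(s) = 3 - √2*√s (t(s) = 3 - √(s + s) = 3 - √(2*s) = 3 - √2*√s)
K(g, X) = -20 + 49*X (K(g, X) = 49*X - 20 = -20 + 49*X)
K(57, t(8)) - 1*1516 = (-20 + 49*(3 - √2*√8)) - 1*1516 = (-20 + 49*(3 - √2*2*√2)) - 1516 = (-20 + 49*(3 - 4)) - 1516 = (-20 + 49*(-1)) - 1516 = (-20 - 49) - 1516 = -69 - 1516 = -1585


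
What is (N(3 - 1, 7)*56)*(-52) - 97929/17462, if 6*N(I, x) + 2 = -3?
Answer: 126829573/52386 ≈ 2421.1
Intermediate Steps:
N(I, x) = -⅚ (N(I, x) = -⅓ + (⅙)*(-3) = -⅓ - ½ = -⅚)
(N(3 - 1, 7)*56)*(-52) - 97929/17462 = -⅚*56*(-52) - 97929/17462 = -140/3*(-52) - 97929*1/17462 = 7280/3 - 97929/17462 = 126829573/52386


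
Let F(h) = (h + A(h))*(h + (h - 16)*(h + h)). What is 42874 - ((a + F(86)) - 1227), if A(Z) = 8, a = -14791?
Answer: -1080952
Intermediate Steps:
F(h) = (8 + h)*(h + 2*h*(-16 + h)) (F(h) = (h + 8)*(h + (h - 16)*(h + h)) = (8 + h)*(h + (-16 + h)*(2*h)) = (8 + h)*(h + 2*h*(-16 + h)))
42874 - ((a + F(86)) - 1227) = 42874 - ((-14791 + 86*(-248 - 15*86 + 2*86²)) - 1227) = 42874 - ((-14791 + 86*(-248 - 1290 + 2*7396)) - 1227) = 42874 - ((-14791 + 86*(-248 - 1290 + 14792)) - 1227) = 42874 - ((-14791 + 86*13254) - 1227) = 42874 - ((-14791 + 1139844) - 1227) = 42874 - (1125053 - 1227) = 42874 - 1*1123826 = 42874 - 1123826 = -1080952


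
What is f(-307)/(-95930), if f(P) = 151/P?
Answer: 151/29450510 ≈ 5.1272e-6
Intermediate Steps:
f(-307)/(-95930) = (151/(-307))/(-95930) = (151*(-1/307))*(-1/95930) = -151/307*(-1/95930) = 151/29450510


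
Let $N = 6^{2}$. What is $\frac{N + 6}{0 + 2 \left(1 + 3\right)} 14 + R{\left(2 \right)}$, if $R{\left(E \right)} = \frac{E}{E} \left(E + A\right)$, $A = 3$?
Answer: $\frac{157}{2} \approx 78.5$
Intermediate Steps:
$N = 36$
$R{\left(E \right)} = 3 + E$ ($R{\left(E \right)} = \frac{E}{E} \left(E + 3\right) = 1 \left(3 + E\right) = 3 + E$)
$\frac{N + 6}{0 + 2 \left(1 + 3\right)} 14 + R{\left(2 \right)} = \frac{36 + 6}{0 + 2 \left(1 + 3\right)} 14 + \left(3 + 2\right) = \frac{42}{0 + 2 \cdot 4} \cdot 14 + 5 = \frac{42}{0 + 8} \cdot 14 + 5 = \frac{42}{8} \cdot 14 + 5 = 42 \cdot \frac{1}{8} \cdot 14 + 5 = \frac{21}{4} \cdot 14 + 5 = \frac{147}{2} + 5 = \frac{157}{2}$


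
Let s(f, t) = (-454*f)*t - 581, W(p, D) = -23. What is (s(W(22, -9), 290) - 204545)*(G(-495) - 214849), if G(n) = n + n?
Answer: -609325152306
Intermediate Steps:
G(n) = 2*n
s(f, t) = -581 - 454*f*t (s(f, t) = -454*f*t - 581 = -581 - 454*f*t)
(s(W(22, -9), 290) - 204545)*(G(-495) - 214849) = ((-581 - 454*(-23)*290) - 204545)*(2*(-495) - 214849) = ((-581 + 3028180) - 204545)*(-990 - 214849) = (3027599 - 204545)*(-215839) = 2823054*(-215839) = -609325152306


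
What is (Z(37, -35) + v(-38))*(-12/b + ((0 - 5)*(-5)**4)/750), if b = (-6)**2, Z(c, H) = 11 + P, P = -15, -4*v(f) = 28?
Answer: 99/2 ≈ 49.500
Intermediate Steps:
v(f) = -7 (v(f) = -1/4*28 = -7)
Z(c, H) = -4 (Z(c, H) = 11 - 15 = -4)
b = 36
(Z(37, -35) + v(-38))*(-12/b + ((0 - 5)*(-5)**4)/750) = (-4 - 7)*(-12/36 + ((0 - 5)*(-5)**4)/750) = -11*(-12*1/36 - 5*625*(1/750)) = -11*(-1/3 - 3125*1/750) = -11*(-1/3 - 25/6) = -11*(-9/2) = 99/2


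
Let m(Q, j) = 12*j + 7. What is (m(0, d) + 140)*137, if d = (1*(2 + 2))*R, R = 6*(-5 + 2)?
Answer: -98229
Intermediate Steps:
R = -18 (R = 6*(-3) = -18)
d = -72 (d = (1*(2 + 2))*(-18) = (1*4)*(-18) = 4*(-18) = -72)
m(Q, j) = 7 + 12*j
(m(0, d) + 140)*137 = ((7 + 12*(-72)) + 140)*137 = ((7 - 864) + 140)*137 = (-857 + 140)*137 = -717*137 = -98229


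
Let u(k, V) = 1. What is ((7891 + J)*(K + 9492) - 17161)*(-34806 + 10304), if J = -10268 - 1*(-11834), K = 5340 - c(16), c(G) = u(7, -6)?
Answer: -3436150826212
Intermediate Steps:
c(G) = 1
K = 5339 (K = 5340 - 1*1 = 5340 - 1 = 5339)
J = 1566 (J = -10268 + 11834 = 1566)
((7891 + J)*(K + 9492) - 17161)*(-34806 + 10304) = ((7891 + 1566)*(5339 + 9492) - 17161)*(-34806 + 10304) = (9457*14831 - 17161)*(-24502) = (140256767 - 17161)*(-24502) = 140239606*(-24502) = -3436150826212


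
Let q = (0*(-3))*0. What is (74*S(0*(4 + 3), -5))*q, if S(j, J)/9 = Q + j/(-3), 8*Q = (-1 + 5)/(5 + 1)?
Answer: 0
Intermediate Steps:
Q = 1/12 (Q = ((-1 + 5)/(5 + 1))/8 = (4/6)/8 = (4*(⅙))/8 = (⅛)*(⅔) = 1/12 ≈ 0.083333)
q = 0 (q = 0*0 = 0)
S(j, J) = ¾ - 3*j (S(j, J) = 9*(1/12 + j/(-3)) = 9*(1/12 + j*(-⅓)) = 9*(1/12 - j/3) = ¾ - 3*j)
(74*S(0*(4 + 3), -5))*q = (74*(¾ - 0*(4 + 3)))*0 = (74*(¾ - 0*7))*0 = (74*(¾ - 3*0))*0 = (74*(¾ + 0))*0 = (74*(¾))*0 = (111/2)*0 = 0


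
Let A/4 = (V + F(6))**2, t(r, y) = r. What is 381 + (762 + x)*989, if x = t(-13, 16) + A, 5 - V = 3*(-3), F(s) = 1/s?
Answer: 13815803/9 ≈ 1.5351e+6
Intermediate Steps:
V = 14 (V = 5 - 3*(-3) = 5 - 1*(-9) = 5 + 9 = 14)
A = 7225/9 (A = 4*(14 + 1/6)**2 = 4*(85/6)**2 = 4*(7225/36) = 7225/9 ≈ 802.78)
x = 7108/9 (x = -13 + 7225/9 = 7108/9 ≈ 789.78)
381 + (762 + x)*989 = 381 + (762 + 7108/9)*989 = 381 + (13966/9)*989 = 381 + 13812374/9 = 13815803/9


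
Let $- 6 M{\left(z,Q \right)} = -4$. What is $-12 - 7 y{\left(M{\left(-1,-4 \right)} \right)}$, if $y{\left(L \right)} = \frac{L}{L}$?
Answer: $-19$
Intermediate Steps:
$M{\left(z,Q \right)} = \frac{2}{3}$ ($M{\left(z,Q \right)} = \left(- \frac{1}{6}\right) \left(-4\right) = \frac{2}{3}$)
$y{\left(L \right)} = 1$
$-12 - 7 y{\left(M{\left(-1,-4 \right)} \right)} = -12 - 7 = -19$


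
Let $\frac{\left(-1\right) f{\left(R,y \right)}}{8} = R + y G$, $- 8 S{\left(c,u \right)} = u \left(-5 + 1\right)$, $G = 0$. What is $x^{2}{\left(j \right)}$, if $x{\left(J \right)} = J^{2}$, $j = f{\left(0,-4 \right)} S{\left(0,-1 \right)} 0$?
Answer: $0$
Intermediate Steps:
$S{\left(c,u \right)} = \frac{u}{2}$ ($S{\left(c,u \right)} = - \frac{u \left(-5 + 1\right)}{8} = - \frac{u \left(-4\right)}{8} = - \frac{\left(-4\right) u}{8} = \frac{u}{2}$)
$f{\left(R,y \right)} = - 8 R$ ($f{\left(R,y \right)} = - 8 \left(R + y 0\right) = - 8 \left(R + 0\right) = - 8 R$)
$j = 0$ ($j = \left(-8\right) 0 \cdot \frac{1}{2} \left(-1\right) 0 = 0 \left(- \frac{1}{2}\right) 0 = 0 \cdot 0 = 0$)
$x^{2}{\left(j \right)} = \left(0^{2}\right)^{2} = 0^{2} = 0$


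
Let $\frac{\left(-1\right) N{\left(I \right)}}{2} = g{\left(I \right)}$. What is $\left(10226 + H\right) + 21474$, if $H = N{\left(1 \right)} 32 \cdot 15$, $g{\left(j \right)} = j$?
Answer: $30740$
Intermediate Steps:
$N{\left(I \right)} = - 2 I$
$H = -960$ ($H = \left(-2\right) 1 \cdot 32 \cdot 15 = \left(-2\right) 32 \cdot 15 = \left(-64\right) 15 = -960$)
$\left(10226 + H\right) + 21474 = \left(10226 - 960\right) + 21474 = 9266 + 21474 = 30740$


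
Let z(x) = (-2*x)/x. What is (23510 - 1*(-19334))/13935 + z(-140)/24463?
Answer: 1048064902/340891905 ≈ 3.0745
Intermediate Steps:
z(x) = -2
(23510 - 1*(-19334))/13935 + z(-140)/24463 = (23510 - 1*(-19334))/13935 - 2/24463 = (23510 + 19334)*(1/13935) - 2*1/24463 = 42844*(1/13935) - 2/24463 = 42844/13935 - 2/24463 = 1048064902/340891905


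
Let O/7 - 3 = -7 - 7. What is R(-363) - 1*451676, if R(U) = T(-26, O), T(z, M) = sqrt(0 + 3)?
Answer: -451676 + sqrt(3) ≈ -4.5167e+5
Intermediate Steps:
O = -77 (O = 21 + 7*(-7 - 7) = 21 + 7*(-14) = 21 - 98 = -77)
T(z, M) = sqrt(3)
R(U) = sqrt(3)
R(-363) - 1*451676 = sqrt(3) - 1*451676 = sqrt(3) - 451676 = -451676 + sqrt(3)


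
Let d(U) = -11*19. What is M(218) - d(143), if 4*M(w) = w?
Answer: 527/2 ≈ 263.50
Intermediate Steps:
d(U) = -209
M(w) = w/4
M(218) - d(143) = (¼)*218 - 1*(-209) = 109/2 + 209 = 527/2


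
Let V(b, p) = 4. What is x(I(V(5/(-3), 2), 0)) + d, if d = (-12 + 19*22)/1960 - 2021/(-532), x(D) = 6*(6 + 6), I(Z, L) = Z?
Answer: 50544/665 ≈ 76.006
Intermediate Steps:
x(D) = 72 (x(D) = 6*12 = 72)
d = 2664/665 (d = (-12 + 418)*(1/1960) - 2021*(-1/532) = 406*(1/1960) + 2021/532 = 29/140 + 2021/532 = 2664/665 ≈ 4.0060)
x(I(V(5/(-3), 2), 0)) + d = 72 + 2664/665 = 50544/665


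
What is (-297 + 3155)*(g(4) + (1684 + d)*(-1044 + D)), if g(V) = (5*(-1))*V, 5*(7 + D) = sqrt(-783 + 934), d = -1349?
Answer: -1006316090 + 191486*sqrt(151) ≈ -1.0040e+9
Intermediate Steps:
D = -7 + sqrt(151)/5 (D = -7 + sqrt(-783 + 934)/5 = -7 + sqrt(151)/5 ≈ -4.5424)
g(V) = -5*V
(-297 + 3155)*(g(4) + (1684 + d)*(-1044 + D)) = (-297 + 3155)*(-5*4 + (1684 - 1349)*(-1044 + (-7 + sqrt(151)/5))) = 2858*(-20 + 335*(-1051 + sqrt(151)/5)) = 2858*(-20 + (-352085 + 67*sqrt(151))) = 2858*(-352105 + 67*sqrt(151)) = -1006316090 + 191486*sqrt(151)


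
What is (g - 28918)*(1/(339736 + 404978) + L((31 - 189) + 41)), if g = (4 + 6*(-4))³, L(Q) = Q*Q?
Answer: -20908693781297/41373 ≈ -5.0537e+8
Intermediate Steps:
L(Q) = Q²
g = -8000 (g = (4 - 24)³ = (-20)³ = -8000)
(g - 28918)*(1/(339736 + 404978) + L((31 - 189) + 41)) = (-8000 - 28918)*(1/(339736 + 404978) + ((31 - 189) + 41)²) = -36918*(1/744714 + (-158 + 41)²) = -36918*(1/744714 + (-117)²) = -36918*(1/744714 + 13689) = -36918*10194389947/744714 = -20908693781297/41373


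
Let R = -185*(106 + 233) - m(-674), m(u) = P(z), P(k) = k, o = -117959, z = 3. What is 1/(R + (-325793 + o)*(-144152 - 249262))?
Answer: 1/174578186610 ≈ 5.7281e-12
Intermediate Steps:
m(u) = 3
R = -62718 (R = -185*(106 + 233) - 1*3 = -185*339 - 3 = -62715 - 3 = -62718)
1/(R + (-325793 + o)*(-144152 - 249262)) = 1/(-62718 + (-325793 - 117959)*(-144152 - 249262)) = 1/(-62718 - 443752*(-393414)) = 1/(-62718 + 174578249328) = 1/174578186610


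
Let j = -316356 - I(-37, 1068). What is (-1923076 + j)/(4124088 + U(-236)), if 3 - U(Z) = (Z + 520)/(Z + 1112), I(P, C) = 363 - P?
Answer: -245261604/451587929 ≈ -0.54311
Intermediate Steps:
U(Z) = 3 - (520 + Z)/(1112 + Z) (U(Z) = 3 - (Z + 520)/(Z + 1112) = 3 - (520 + Z)/(1112 + Z))
j = -316756 (j = -316356 - (363 - 1*(-37)) = -316356 - (363 + 37) = -316356 - 1*400 = -316356 - 400 = -316756)
(-1923076 + j)/(4124088 + U(-236)) = (-1923076 - 316756)/(4124088 + 2*(1408 - 236)/(1112 - 236)) = -2239832/(4124088 + 2*1172/876) = -2239832/(4124088 + 2*(1/876)*1172) = -2239832/(4124088 + 586/219) = -2239832/903175858/219 = -2239832*219/903175858 = -245261604/451587929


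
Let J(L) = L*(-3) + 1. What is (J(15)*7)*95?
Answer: -29260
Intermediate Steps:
J(L) = 1 - 3*L (J(L) = -3*L + 1 = 1 - 3*L)
(J(15)*7)*95 = ((1 - 3*15)*7)*95 = ((1 - 45)*7)*95 = -44*7*95 = -308*95 = -29260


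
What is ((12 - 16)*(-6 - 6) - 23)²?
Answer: 625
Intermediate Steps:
((12 - 16)*(-6 - 6) - 23)² = (-4*(-12) - 23)² = (48 - 23)² = 25² = 625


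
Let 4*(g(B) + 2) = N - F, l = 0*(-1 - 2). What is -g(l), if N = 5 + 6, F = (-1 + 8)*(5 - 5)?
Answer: -¾ ≈ -0.75000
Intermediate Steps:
F = 0 (F = 7*0 = 0)
N = 11
l = 0 (l = 0*(-3) = 0)
g(B) = ¾ (g(B) = -2 + (11 - 1*0)/4 = -2 + (11 + 0)/4 = -2 + (¼)*11 = -2 + 11/4 = ¾)
-g(l) = -1*¾ = -¾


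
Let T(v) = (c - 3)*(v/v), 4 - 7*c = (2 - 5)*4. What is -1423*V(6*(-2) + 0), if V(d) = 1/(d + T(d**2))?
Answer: 9961/89 ≈ 111.92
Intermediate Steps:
c = 16/7 (c = 4/7 - (2 - 5)*4/7 = 4/7 - (-3)*4/7 = 4/7 - 1/7*(-12) = 4/7 + 12/7 = 16/7 ≈ 2.2857)
T(v) = -5/7 (T(v) = (16/7 - 3)*(v/v) = -5/7*1 = -5/7)
V(d) = 1/(-5/7 + d) (V(d) = 1/(d - 5/7) = 1/(-5/7 + d))
-1423*V(6*(-2) + 0) = -9961/(-5 + 7*(6*(-2) + 0)) = -9961/(-5 + 7*(-12 + 0)) = -9961/(-5 + 7*(-12)) = -9961/(-5 - 84) = -9961/(-89) = -9961*(-1)/89 = -1423*(-7/89) = 9961/89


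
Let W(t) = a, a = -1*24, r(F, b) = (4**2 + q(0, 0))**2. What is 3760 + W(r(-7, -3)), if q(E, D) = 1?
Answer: 3736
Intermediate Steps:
r(F, b) = 289 (r(F, b) = (4**2 + 1)**2 = (16 + 1)**2 = 17**2 = 289)
a = -24
W(t) = -24
3760 + W(r(-7, -3)) = 3760 - 24 = 3736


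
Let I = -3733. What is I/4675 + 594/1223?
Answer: -1788509/5717525 ≈ -0.31281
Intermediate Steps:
I/4675 + 594/1223 = -3733/4675 + 594/1223 = -1788509/5717525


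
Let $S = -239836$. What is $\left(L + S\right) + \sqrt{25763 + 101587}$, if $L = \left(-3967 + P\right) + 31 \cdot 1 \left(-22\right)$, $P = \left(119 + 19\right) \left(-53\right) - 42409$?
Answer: $-294208 + 15 \sqrt{566} \approx -2.9385 \cdot 10^{5}$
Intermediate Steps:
$P = -49723$ ($P = 138 \left(-53\right) - 42409 = -7314 - 42409 = -49723$)
$L = -54372$ ($L = \left(-3967 - 49723\right) + 31 \cdot 1 \left(-22\right) = -53690 + 31 \left(-22\right) = -53690 - 682 = -54372$)
$\left(L + S\right) + \sqrt{25763 + 101587} = \left(-54372 - 239836\right) + \sqrt{25763 + 101587} = -294208 + \sqrt{127350} = -294208 + 15 \sqrt{566}$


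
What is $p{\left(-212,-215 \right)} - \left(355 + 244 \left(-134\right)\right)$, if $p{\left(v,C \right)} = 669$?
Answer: $33010$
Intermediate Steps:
$p{\left(-212,-215 \right)} - \left(355 + 244 \left(-134\right)\right) = 669 - \left(355 + 244 \left(-134\right)\right) = 669 - \left(355 - 32696\right) = 669 - -32341 = 669 + 32341 = 33010$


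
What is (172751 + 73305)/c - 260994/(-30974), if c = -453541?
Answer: 55375070605/7023989467 ≈ 7.8837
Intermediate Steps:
(172751 + 73305)/c - 260994/(-30974) = (172751 + 73305)/(-453541) - 260994/(-30974) = 246056*(-1/453541) - 260994*(-1/30974) = -246056/453541 + 130497/15487 = 55375070605/7023989467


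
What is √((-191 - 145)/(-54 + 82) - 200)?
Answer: 2*I*√53 ≈ 14.56*I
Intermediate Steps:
√((-191 - 145)/(-54 + 82) - 200) = √(-336/28 - 200) = √(-336*1/28 - 200) = √(-12 - 200) = √(-212) = 2*I*√53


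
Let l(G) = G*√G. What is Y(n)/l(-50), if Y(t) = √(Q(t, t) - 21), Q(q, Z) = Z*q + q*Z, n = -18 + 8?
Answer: I*√358/500 ≈ 0.037842*I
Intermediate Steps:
l(G) = G^(3/2)
n = -10
Q(q, Z) = 2*Z*q (Q(q, Z) = Z*q + Z*q = 2*Z*q)
Y(t) = √(-21 + 2*t²) (Y(t) = √(2*t*t - 21) = √(2*t² - 21) = √(-21 + 2*t²))
Y(n)/l(-50) = √(-21 + 2*(-10)²)/((-50)^(3/2)) = √(-21 + 2*100)/((-250*I*√2)) = √(-21 + 200)*(I*√2/500) = √179*(I*√2/500) = I*√358/500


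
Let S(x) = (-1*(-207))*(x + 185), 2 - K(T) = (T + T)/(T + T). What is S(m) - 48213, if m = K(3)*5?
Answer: -8883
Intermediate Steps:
K(T) = 1 (K(T) = 2 - (T + T)/(T + T) = 2 - 2*T/(2*T) = 2 - 2*T*1/(2*T) = 2 - 1*1 = 2 - 1 = 1)
m = 5 (m = 1*5 = 5)
S(x) = 38295 + 207*x (S(x) = 207*(185 + x) = 38295 + 207*x)
S(m) - 48213 = (38295 + 207*5) - 48213 = (38295 + 1035) - 48213 = 39330 - 48213 = -8883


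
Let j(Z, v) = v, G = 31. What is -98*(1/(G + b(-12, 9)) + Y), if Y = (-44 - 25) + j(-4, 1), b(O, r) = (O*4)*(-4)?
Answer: 1485974/223 ≈ 6663.6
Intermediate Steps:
b(O, r) = -16*O (b(O, r) = (4*O)*(-4) = -16*O)
Y = -68 (Y = (-44 - 25) + 1 = -69 + 1 = -68)
-98*(1/(G + b(-12, 9)) + Y) = -98*(1/(31 - 16*(-12)) - 68) = -98*(1/(31 + 192) - 68) = -98*(1/223 - 68) = -98*(-15163/223) = 1485974/223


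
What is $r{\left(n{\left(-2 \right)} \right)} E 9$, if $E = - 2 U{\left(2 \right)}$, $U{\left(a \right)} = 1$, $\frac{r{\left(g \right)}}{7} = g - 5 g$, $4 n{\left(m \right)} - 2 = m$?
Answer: $0$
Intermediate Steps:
$n{\left(m \right)} = \frac{1}{2} + \frac{m}{4}$
$r{\left(g \right)} = - 28 g$ ($r{\left(g \right)} = 7 \left(g - 5 g\right) = 7 \left(- 4 g\right) = - 28 g$)
$E = -2$ ($E = \left(-2\right) 1 = -2$)
$r{\left(n{\left(-2 \right)} \right)} E 9 = - 28 \left(\frac{1}{2} + \frac{1}{4} \left(-2\right)\right) \left(-2\right) 9 = - 28 \left(\frac{1}{2} - \frac{1}{2}\right) \left(-2\right) 9 = \left(-28\right) 0 \left(-2\right) 9 = 0 \left(-2\right) 9 = 0 \cdot 9 = 0$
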